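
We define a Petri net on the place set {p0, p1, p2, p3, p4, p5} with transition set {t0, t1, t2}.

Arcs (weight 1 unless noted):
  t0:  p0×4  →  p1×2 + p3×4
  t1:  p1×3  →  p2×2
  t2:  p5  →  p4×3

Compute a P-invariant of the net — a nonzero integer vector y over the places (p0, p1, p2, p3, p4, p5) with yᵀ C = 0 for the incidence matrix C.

Incidence matrix C (rows=places, cols=transitions):
       t0   t1   t2
   p0  -4    0    0
   p1   2   -3    0
   p2   0    2    0
   p3   4    0    0
   p4   0    0    3
   p5   0    0   -1

Candidate y = [1, 2, 3, 0, 0, 0]; check y·C column-wise:
  col t0: 1·-4 + 2·2 + 3·0 + 0·4 = 0
  col t1: 1·0 + 2·-3 + 3·2 = 0
  col t2: 1·0 + 2·0 + 3·0 + 0·3 + 0·-1 = 0

y = (p0:1, p1:2, p2:3, p3:0, p4:0, p5:0)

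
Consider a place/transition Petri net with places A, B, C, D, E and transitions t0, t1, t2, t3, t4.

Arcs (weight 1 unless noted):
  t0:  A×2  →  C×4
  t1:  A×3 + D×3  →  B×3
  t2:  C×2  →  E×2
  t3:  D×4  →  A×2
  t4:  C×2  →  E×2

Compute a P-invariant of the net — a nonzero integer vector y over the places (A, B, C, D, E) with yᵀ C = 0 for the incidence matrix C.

Incidence matrix C (rows=places, cols=transitions):
       t0   t1   t2   t3   t4
    A  -2   -3    0    2    0
    B   0    3    0    0    0
    C   4    0   -2    0   -2
    D   0   -3    0   -4    0
    E   0    0    2    0    2

Candidate y = [2, 3, 1, 1, 1]; check y·C column-wise:
  col t0: 2·-2 + 3·0 + 1·4 + 1·0 + 1·0 = 0
  col t1: 2·-3 + 3·3 + 1·0 + 1·-3 + 1·0 = 0
  col t2: 2·0 + 3·0 + 1·-2 + 1·0 + 1·2 = 0
  col t3: 2·2 + 3·0 + 1·0 + 1·-4 + 1·0 = 0
  col t4: 2·0 + 3·0 + 1·-2 + 1·0 + 1·2 = 0

y = (A:2, B:3, C:1, D:1, E:1)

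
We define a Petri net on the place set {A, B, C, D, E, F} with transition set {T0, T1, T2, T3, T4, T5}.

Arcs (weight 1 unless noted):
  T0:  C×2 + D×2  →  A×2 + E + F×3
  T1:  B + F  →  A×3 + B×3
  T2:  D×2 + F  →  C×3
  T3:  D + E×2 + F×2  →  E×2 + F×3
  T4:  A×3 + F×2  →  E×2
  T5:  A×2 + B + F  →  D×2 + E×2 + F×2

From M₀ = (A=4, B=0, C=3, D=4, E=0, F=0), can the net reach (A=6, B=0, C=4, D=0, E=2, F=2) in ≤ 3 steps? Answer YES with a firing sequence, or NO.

depth 0: 1 marking
depth 1: 2 markings reached so far
depth 2: 4 markings reached so far
depth 3: 5 markings reached so far
target is not among the 5 markings reachable within 3 steps

NO — not reachable within 3 firings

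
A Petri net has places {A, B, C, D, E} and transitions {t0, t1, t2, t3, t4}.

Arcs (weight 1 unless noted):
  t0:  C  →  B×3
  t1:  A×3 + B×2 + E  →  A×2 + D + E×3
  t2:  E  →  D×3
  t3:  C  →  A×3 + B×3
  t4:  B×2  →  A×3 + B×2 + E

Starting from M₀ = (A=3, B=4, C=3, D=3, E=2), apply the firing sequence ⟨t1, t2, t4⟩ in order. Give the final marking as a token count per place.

step 1: fire t1:  (A=3, B=4, C=3, D=3, E=2) → (A=2, B=2, C=3, D=4, E=4)
step 2: fire t2:  (A=2, B=2, C=3, D=4, E=4) → (A=2, B=2, C=3, D=7, E=3)
step 3: fire t4:  (A=2, B=2, C=3, D=7, E=3) → (A=5, B=2, C=3, D=7, E=4)

(A=5, B=2, C=3, D=7, E=4)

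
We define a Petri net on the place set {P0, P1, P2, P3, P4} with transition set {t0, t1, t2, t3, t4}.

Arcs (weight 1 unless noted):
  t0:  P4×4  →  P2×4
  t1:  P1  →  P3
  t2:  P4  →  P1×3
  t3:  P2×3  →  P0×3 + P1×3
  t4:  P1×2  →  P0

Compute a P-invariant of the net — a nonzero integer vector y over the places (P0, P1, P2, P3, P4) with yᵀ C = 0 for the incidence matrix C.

Incidence matrix C (rows=places, cols=transitions):
       t0   t1   t2   t3   t4
   P0   0    0    0    3    1
   P1   0   -1    3    3   -2
   P2   4    0    0   -3    0
   P3   0    1    0    0    0
   P4  -4    0   -1    0    0

Candidate y = [2, 1, 3, 1, 3]; check y·C column-wise:
  col t0: 2·0 + 1·0 + 3·4 + 1·0 + 3·-4 = 0
  col t1: 2·0 + 1·-1 + 3·0 + 1·1 + 3·0 = 0
  col t2: 2·0 + 1·3 + 3·0 + 1·0 + 3·-1 = 0
  col t3: 2·3 + 1·3 + 3·-3 + 1·0 + 3·0 = 0
  col t4: 2·1 + 1·-2 + 3·0 + 1·0 + 3·0 = 0

y = (P0:2, P1:1, P2:3, P3:1, P4:3)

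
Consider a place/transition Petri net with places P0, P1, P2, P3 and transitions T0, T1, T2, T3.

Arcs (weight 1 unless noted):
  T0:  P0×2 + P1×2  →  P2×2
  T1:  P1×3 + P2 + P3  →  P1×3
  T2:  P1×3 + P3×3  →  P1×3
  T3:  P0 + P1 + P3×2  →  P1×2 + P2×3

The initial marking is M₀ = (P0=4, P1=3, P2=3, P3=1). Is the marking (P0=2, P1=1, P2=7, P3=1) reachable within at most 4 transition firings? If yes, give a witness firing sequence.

NO — not reachable within 4 firings

depth 0: 1 marking
depth 1: 3 markings reached so far
depth 2: 4 markings reached so far
depth 3: 4 markings reached so far
(frontier empty at depth 3; search complete)
target is not among the 4 markings reachable within 4 steps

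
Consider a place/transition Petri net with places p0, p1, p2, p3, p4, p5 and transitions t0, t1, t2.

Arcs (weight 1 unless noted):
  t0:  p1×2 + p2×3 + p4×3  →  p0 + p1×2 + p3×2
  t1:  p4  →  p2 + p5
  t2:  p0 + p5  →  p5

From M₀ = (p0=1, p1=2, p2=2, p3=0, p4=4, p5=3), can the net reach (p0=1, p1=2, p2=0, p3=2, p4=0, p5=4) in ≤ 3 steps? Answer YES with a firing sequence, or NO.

step 1: fire t1:  (p0=1, p1=2, p2=2, p3=0, p4=4, p5=3) → (p0=1, p1=2, p2=3, p3=0, p4=3, p5=4)
step 2: fire t0:  (p0=1, p1=2, p2=3, p3=0, p4=3, p5=4) → (p0=2, p1=2, p2=0, p3=2, p4=0, p5=4)
step 3: fire t2:  (p0=2, p1=2, p2=0, p3=2, p4=0, p5=4) → (p0=1, p1=2, p2=0, p3=2, p4=0, p5=4)

YES — reachable via ⟨t1, t0, t2⟩ (3 firings)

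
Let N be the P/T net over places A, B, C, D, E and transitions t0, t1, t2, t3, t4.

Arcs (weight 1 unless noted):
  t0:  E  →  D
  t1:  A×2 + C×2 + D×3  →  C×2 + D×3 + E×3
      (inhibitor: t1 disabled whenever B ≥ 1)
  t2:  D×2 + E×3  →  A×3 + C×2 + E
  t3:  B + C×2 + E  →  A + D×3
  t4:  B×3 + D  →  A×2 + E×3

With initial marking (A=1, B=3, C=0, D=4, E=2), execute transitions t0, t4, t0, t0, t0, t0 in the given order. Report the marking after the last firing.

(A=3, B=0, C=0, D=8, E=0)

step 1: fire t0:  (A=1, B=3, C=0, D=4, E=2) → (A=1, B=3, C=0, D=5, E=1)
step 2: fire t4:  (A=1, B=3, C=0, D=5, E=1) → (A=3, B=0, C=0, D=4, E=4)
step 3: fire t0:  (A=3, B=0, C=0, D=4, E=4) → (A=3, B=0, C=0, D=5, E=3)
step 4: fire t0:  (A=3, B=0, C=0, D=5, E=3) → (A=3, B=0, C=0, D=6, E=2)
step 5: fire t0:  (A=3, B=0, C=0, D=6, E=2) → (A=3, B=0, C=0, D=7, E=1)
step 6: fire t0:  (A=3, B=0, C=0, D=7, E=1) → (A=3, B=0, C=0, D=8, E=0)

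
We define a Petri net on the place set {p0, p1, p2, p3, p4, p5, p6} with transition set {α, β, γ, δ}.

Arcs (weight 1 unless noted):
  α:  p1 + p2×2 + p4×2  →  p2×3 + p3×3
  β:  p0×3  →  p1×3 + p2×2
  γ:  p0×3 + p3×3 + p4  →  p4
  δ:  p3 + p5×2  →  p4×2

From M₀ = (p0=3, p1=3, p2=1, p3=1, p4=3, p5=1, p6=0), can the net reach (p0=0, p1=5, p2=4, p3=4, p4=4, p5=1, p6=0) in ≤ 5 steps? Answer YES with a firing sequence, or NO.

depth 0: 1 marking
depth 1: 2 markings reached so far
depth 2: 3 markings reached so far
depth 3: 3 markings reached so far
(frontier empty at depth 3; search complete)
target is not among the 3 markings reachable within 5 steps

NO — not reachable within 5 firings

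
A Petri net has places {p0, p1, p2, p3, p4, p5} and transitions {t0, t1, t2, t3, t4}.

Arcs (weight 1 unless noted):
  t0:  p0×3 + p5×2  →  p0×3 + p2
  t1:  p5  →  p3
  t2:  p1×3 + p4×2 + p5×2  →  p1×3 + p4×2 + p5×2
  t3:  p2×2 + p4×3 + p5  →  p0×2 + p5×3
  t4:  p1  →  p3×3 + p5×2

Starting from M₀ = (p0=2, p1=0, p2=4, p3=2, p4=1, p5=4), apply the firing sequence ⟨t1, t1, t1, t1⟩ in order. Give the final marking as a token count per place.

step 1: fire t1:  (p0=2, p1=0, p2=4, p3=2, p4=1, p5=4) → (p0=2, p1=0, p2=4, p3=3, p4=1, p5=3)
step 2: fire t1:  (p0=2, p1=0, p2=4, p3=3, p4=1, p5=3) → (p0=2, p1=0, p2=4, p3=4, p4=1, p5=2)
step 3: fire t1:  (p0=2, p1=0, p2=4, p3=4, p4=1, p5=2) → (p0=2, p1=0, p2=4, p3=5, p4=1, p5=1)
step 4: fire t1:  (p0=2, p1=0, p2=4, p3=5, p4=1, p5=1) → (p0=2, p1=0, p2=4, p3=6, p4=1, p5=0)

(p0=2, p1=0, p2=4, p3=6, p4=1, p5=0)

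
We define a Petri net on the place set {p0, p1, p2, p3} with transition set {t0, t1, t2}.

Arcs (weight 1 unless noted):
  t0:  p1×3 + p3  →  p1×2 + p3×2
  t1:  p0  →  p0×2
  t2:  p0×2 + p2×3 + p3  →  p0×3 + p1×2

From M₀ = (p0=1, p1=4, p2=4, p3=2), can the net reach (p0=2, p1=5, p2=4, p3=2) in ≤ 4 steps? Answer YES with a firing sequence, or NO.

NO — not reachable within 4 firings

depth 0: 1 marking
depth 1: 3 markings reached so far
depth 2: 7 markings reached so far
depth 3: 12 markings reached so far
depth 4: 18 markings reached so far
target is not among the 18 markings reachable within 4 steps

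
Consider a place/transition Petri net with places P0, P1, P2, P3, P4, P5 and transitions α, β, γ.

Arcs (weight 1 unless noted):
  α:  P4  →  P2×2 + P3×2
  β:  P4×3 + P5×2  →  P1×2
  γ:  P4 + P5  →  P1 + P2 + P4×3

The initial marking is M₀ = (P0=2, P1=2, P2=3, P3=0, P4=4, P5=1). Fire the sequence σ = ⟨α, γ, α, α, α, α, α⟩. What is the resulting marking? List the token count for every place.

step 1: fire α:  (P0=2, P1=2, P2=3, P3=0, P4=4, P5=1) → (P0=2, P1=2, P2=5, P3=2, P4=3, P5=1)
step 2: fire γ:  (P0=2, P1=2, P2=5, P3=2, P4=3, P5=1) → (P0=2, P1=3, P2=6, P3=2, P4=5, P5=0)
step 3: fire α:  (P0=2, P1=3, P2=6, P3=2, P4=5, P5=0) → (P0=2, P1=3, P2=8, P3=4, P4=4, P5=0)
step 4: fire α:  (P0=2, P1=3, P2=8, P3=4, P4=4, P5=0) → (P0=2, P1=3, P2=10, P3=6, P4=3, P5=0)
step 5: fire α:  (P0=2, P1=3, P2=10, P3=6, P4=3, P5=0) → (P0=2, P1=3, P2=12, P3=8, P4=2, P5=0)
step 6: fire α:  (P0=2, P1=3, P2=12, P3=8, P4=2, P5=0) → (P0=2, P1=3, P2=14, P3=10, P4=1, P5=0)
step 7: fire α:  (P0=2, P1=3, P2=14, P3=10, P4=1, P5=0) → (P0=2, P1=3, P2=16, P3=12, P4=0, P5=0)

(P0=2, P1=3, P2=16, P3=12, P4=0, P5=0)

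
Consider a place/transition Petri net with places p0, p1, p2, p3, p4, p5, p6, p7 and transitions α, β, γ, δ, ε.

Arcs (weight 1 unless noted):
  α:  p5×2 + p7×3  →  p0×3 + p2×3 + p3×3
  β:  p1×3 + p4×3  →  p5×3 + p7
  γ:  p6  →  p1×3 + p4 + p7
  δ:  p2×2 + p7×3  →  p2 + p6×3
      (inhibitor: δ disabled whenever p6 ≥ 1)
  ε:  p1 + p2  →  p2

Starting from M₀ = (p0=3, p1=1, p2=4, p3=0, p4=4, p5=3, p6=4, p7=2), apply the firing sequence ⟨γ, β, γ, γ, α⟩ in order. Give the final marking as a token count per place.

(p0=6, p1=7, p2=7, p3=3, p4=4, p5=4, p6=1, p7=3)

step 1: fire γ:  (p0=3, p1=1, p2=4, p3=0, p4=4, p5=3, p6=4, p7=2) → (p0=3, p1=4, p2=4, p3=0, p4=5, p5=3, p6=3, p7=3)
step 2: fire β:  (p0=3, p1=4, p2=4, p3=0, p4=5, p5=3, p6=3, p7=3) → (p0=3, p1=1, p2=4, p3=0, p4=2, p5=6, p6=3, p7=4)
step 3: fire γ:  (p0=3, p1=1, p2=4, p3=0, p4=2, p5=6, p6=3, p7=4) → (p0=3, p1=4, p2=4, p3=0, p4=3, p5=6, p6=2, p7=5)
step 4: fire γ:  (p0=3, p1=4, p2=4, p3=0, p4=3, p5=6, p6=2, p7=5) → (p0=3, p1=7, p2=4, p3=0, p4=4, p5=6, p6=1, p7=6)
step 5: fire α:  (p0=3, p1=7, p2=4, p3=0, p4=4, p5=6, p6=1, p7=6) → (p0=6, p1=7, p2=7, p3=3, p4=4, p5=4, p6=1, p7=3)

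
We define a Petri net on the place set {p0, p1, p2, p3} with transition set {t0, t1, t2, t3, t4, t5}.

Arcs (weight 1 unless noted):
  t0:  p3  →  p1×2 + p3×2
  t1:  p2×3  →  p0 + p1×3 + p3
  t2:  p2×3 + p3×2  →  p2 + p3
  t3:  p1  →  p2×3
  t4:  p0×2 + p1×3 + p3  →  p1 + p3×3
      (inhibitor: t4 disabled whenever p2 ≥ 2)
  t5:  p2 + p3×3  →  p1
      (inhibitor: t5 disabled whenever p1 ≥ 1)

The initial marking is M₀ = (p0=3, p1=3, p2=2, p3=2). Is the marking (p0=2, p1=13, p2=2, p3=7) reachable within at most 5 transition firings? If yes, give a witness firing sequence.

NO — not reachable within 5 firings

depth 0: 1 marking
depth 1: 3 markings reached so far
depth 2: 8 markings reached so far
depth 3: 17 markings reached so far
depth 4: 32 markings reached so far
depth 5: 57 markings reached so far
target is not among the 57 markings reachable within 5 steps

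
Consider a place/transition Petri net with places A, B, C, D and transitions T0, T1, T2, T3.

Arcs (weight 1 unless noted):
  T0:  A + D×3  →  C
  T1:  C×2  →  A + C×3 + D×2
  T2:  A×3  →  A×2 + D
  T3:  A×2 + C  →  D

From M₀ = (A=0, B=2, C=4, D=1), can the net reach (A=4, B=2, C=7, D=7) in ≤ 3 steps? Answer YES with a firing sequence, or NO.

depth 0: 1 marking
depth 1: 2 markings reached so far
depth 2: 4 markings reached so far
depth 3: 7 markings reached so far
target is not among the 7 markings reachable within 3 steps

NO — not reachable within 3 firings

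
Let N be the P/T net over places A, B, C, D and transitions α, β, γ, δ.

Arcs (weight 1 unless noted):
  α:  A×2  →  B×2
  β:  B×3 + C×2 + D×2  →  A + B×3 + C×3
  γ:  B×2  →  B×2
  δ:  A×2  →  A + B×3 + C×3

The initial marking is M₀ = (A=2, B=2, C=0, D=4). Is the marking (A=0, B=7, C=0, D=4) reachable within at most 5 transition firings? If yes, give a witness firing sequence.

NO — not reachable within 5 firings

depth 0: 1 marking
depth 1: 3 markings reached so far
depth 2: 4 markings reached so far
depth 3: 7 markings reached so far
depth 4: 9 markings reached so far
depth 5: 11 markings reached so far
target is not among the 11 markings reachable within 5 steps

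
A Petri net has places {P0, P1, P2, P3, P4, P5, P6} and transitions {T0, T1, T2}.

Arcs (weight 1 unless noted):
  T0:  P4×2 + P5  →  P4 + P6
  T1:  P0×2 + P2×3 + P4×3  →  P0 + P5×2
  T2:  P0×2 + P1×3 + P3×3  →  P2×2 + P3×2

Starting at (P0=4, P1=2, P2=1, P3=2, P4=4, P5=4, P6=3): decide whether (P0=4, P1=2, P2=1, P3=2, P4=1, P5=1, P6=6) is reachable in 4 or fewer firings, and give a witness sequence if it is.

YES — reachable via ⟨T0, T0, T0⟩ (3 firings)

step 1: fire T0:  (P0=4, P1=2, P2=1, P3=2, P4=4, P5=4, P6=3) → (P0=4, P1=2, P2=1, P3=2, P4=3, P5=3, P6=4)
step 2: fire T0:  (P0=4, P1=2, P2=1, P3=2, P4=3, P5=3, P6=4) → (P0=4, P1=2, P2=1, P3=2, P4=2, P5=2, P6=5)
step 3: fire T0:  (P0=4, P1=2, P2=1, P3=2, P4=2, P5=2, P6=5) → (P0=4, P1=2, P2=1, P3=2, P4=1, P5=1, P6=6)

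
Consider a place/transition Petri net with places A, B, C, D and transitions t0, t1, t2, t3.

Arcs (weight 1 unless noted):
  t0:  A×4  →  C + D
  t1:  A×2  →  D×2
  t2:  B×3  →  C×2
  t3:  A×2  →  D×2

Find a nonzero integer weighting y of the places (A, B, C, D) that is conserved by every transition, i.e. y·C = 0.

y = (A:1, B:2, C:3, D:1)

Incidence matrix C (rows=places, cols=transitions):
       t0   t1   t2   t3
    A  -4   -2    0   -2
    B   0    0   -3    0
    C   1    0    2    0
    D   1    2    0    2

Candidate y = [1, 2, 3, 1]; check y·C column-wise:
  col t0: 1·-4 + 2·0 + 3·1 + 1·1 = 0
  col t1: 1·-2 + 2·0 + 3·0 + 1·2 = 0
  col t2: 1·0 + 2·-3 + 3·2 + 1·0 = 0
  col t3: 1·-2 + 2·0 + 3·0 + 1·2 = 0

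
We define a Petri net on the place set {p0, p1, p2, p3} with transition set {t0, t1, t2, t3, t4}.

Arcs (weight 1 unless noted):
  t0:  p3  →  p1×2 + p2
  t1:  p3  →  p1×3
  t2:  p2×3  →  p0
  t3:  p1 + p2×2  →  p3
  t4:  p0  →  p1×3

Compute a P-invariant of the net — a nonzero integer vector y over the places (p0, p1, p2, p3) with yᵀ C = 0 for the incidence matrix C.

Incidence matrix C (rows=places, cols=transitions):
       t0   t1   t2   t3   t4
   p0   0    0    1    0   -1
   p1   2    3    0   -1    3
   p2   1    0   -3   -2    0
   p3  -1   -1    0    1    0

Candidate y = [3, 1, 1, 3]; check y·C column-wise:
  col t0: 3·0 + 1·2 + 1·1 + 3·-1 = 0
  col t1: 3·0 + 1·3 + 1·0 + 3·-1 = 0
  col t2: 3·1 + 1·0 + 1·-3 + 3·0 = 0
  col t3: 3·0 + 1·-1 + 1·-2 + 3·1 = 0
  col t4: 3·-1 + 1·3 + 1·0 + 3·0 = 0

y = (p0:3, p1:1, p2:1, p3:3)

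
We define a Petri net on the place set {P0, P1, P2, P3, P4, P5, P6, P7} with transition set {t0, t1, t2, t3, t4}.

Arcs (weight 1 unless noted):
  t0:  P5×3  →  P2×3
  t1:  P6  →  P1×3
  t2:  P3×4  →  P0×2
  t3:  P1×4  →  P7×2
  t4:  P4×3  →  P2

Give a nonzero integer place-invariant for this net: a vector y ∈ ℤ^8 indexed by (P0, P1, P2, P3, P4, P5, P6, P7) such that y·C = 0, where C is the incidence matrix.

y = (P0:2, P1:0, P2:0, P3:1, P4:0, P5:0, P6:0, P7:0)

Incidence matrix C (rows=places, cols=transitions):
       t0   t1   t2   t3   t4
   P0   0    0    2    0    0
   P1   0    3    0   -4    0
   P2   3    0    0    0    1
   P3   0    0   -4    0    0
   P4   0    0    0    0   -3
   P5  -3    0    0    0    0
   P6   0   -1    0    0    0
   P7   0    0    0    2    0

Candidate y = [2, 0, 0, 1, 0, 0, 0, 0]; check y·C column-wise:
  col t0: 2·0 + 0·3 + 1·0 + 0·-3 = 0
  col t1: 2·0 + 0·3 + 1·0 + 0·-1 = 0
  col t2: 2·2 + 1·-4 = 0
  col t3: 2·0 + 0·-4 + 1·0 + 0·2 = 0
  col t4: 2·0 + 0·1 + 1·0 + 0·-3 = 0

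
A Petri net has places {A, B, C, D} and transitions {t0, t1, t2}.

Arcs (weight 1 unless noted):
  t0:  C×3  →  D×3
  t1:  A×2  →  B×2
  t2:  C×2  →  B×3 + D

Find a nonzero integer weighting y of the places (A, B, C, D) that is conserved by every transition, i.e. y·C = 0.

y = (A:1, B:1, C:3, D:3)

Incidence matrix C (rows=places, cols=transitions):
       t0   t1   t2
    A   0   -2    0
    B   0    2    3
    C  -3    0   -2
    D   3    0    1

Candidate y = [1, 1, 3, 3]; check y·C column-wise:
  col t0: 1·0 + 1·0 + 3·-3 + 3·3 = 0
  col t1: 1·-2 + 1·2 + 3·0 + 3·0 = 0
  col t2: 1·0 + 1·3 + 3·-2 + 3·1 = 0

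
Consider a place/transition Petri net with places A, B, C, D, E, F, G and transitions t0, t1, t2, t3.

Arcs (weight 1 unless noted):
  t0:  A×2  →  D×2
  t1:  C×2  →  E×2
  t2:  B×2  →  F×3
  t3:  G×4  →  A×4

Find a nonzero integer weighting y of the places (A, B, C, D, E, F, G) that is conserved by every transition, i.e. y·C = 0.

y = (A:0, B:0, C:1, D:0, E:1, F:0, G:0)

Incidence matrix C (rows=places, cols=transitions):
       t0   t1   t2   t3
    A  -2    0    0    4
    B   0    0   -2    0
    C   0   -2    0    0
    D   2    0    0    0
    E   0    2    0    0
    F   0    0    3    0
    G   0    0    0   -4

Candidate y = [0, 0, 1, 0, 1, 0, 0]; check y·C column-wise:
  col t0: 0·-2 + 1·0 + 0·2 + 1·0 = 0
  col t1: 1·-2 + 1·2 = 0
  col t2: 0·-2 + 1·0 + 1·0 + 0·3 = 0
  col t3: 0·4 + 1·0 + 1·0 + 0·-4 = 0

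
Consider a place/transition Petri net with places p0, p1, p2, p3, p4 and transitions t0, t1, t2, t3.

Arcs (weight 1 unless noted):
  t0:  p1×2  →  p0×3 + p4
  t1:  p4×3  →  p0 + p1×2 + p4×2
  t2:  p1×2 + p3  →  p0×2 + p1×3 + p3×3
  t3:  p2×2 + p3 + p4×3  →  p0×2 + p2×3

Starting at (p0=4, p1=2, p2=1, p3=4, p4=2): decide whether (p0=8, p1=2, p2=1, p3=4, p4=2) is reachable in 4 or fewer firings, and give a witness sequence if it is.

YES — reachable via ⟨t0, t1⟩ (2 firings)

step 1: fire t0:  (p0=4, p1=2, p2=1, p3=4, p4=2) → (p0=7, p1=0, p2=1, p3=4, p4=3)
step 2: fire t1:  (p0=7, p1=0, p2=1, p3=4, p4=3) → (p0=8, p1=2, p2=1, p3=4, p4=2)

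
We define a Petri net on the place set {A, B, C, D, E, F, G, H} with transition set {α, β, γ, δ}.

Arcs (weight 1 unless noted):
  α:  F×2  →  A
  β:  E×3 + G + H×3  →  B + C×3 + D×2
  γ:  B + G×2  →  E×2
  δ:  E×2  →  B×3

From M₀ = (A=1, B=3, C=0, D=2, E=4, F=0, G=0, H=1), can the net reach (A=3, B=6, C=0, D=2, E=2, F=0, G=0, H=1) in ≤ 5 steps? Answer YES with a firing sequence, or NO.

depth 0: 1 marking
depth 1: 2 markings reached so far
depth 2: 3 markings reached so far
depth 3: 3 markings reached so far
(frontier empty at depth 3; search complete)
target is not among the 3 markings reachable within 5 steps

NO — not reachable within 5 firings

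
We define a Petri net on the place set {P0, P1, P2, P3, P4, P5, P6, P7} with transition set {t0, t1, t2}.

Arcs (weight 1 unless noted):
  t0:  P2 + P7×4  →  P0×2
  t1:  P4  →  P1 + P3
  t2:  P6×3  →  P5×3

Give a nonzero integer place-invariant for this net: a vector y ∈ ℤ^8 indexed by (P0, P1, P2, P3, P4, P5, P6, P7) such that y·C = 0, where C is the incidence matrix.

Incidence matrix C (rows=places, cols=transitions):
       t0   t1   t2
   P0   2    0    0
   P1   0    1    0
   P2  -1    0    0
   P3   0    1    0
   P4   0   -1    0
   P5   0    0    3
   P6   0    0   -3
   P7  -4    0    0

Candidate y = [1, 0, 2, 0, 0, 0, 0, 0]; check y·C column-wise:
  col t0: 1·2 + 2·-1 + 0·-4 = 0
  col t1: 1·0 + 0·1 + 2·0 + 0·1 + 0·-1 = 0
  col t2: 1·0 + 2·0 + 0·3 + 0·-3 = 0

y = (P0:1, P1:0, P2:2, P3:0, P4:0, P5:0, P6:0, P7:0)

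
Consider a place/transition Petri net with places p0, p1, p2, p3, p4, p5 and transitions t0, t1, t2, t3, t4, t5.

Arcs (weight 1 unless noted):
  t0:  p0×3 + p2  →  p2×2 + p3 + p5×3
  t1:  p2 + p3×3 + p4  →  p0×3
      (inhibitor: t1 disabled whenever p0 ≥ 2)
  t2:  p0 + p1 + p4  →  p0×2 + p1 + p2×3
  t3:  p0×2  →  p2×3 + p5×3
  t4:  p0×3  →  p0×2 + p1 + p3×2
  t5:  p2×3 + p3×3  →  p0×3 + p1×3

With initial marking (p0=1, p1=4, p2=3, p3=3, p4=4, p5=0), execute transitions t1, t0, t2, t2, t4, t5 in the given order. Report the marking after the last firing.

step 1: fire t1:  (p0=1, p1=4, p2=3, p3=3, p4=4, p5=0) → (p0=4, p1=4, p2=2, p3=0, p4=3, p5=0)
step 2: fire t0:  (p0=4, p1=4, p2=2, p3=0, p4=3, p5=0) → (p0=1, p1=4, p2=3, p3=1, p4=3, p5=3)
step 3: fire t2:  (p0=1, p1=4, p2=3, p3=1, p4=3, p5=3) → (p0=2, p1=4, p2=6, p3=1, p4=2, p5=3)
step 4: fire t2:  (p0=2, p1=4, p2=6, p3=1, p4=2, p5=3) → (p0=3, p1=4, p2=9, p3=1, p4=1, p5=3)
step 5: fire t4:  (p0=3, p1=4, p2=9, p3=1, p4=1, p5=3) → (p0=2, p1=5, p2=9, p3=3, p4=1, p5=3)
step 6: fire t5:  (p0=2, p1=5, p2=9, p3=3, p4=1, p5=3) → (p0=5, p1=8, p2=6, p3=0, p4=1, p5=3)

(p0=5, p1=8, p2=6, p3=0, p4=1, p5=3)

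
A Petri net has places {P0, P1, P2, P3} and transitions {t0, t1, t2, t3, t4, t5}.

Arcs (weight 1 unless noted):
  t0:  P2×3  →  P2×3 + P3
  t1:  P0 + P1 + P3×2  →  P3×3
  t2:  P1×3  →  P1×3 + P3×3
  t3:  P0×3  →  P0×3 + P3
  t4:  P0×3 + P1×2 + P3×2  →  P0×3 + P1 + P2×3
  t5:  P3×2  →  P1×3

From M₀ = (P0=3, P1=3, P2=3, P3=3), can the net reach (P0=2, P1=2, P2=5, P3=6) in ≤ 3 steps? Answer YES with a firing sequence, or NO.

depth 0: 1 marking
depth 1: 6 markings reached so far
depth 2: 17 markings reached so far
depth 3: 44 markings reached so far
target is not among the 44 markings reachable within 3 steps

NO — not reachable within 3 firings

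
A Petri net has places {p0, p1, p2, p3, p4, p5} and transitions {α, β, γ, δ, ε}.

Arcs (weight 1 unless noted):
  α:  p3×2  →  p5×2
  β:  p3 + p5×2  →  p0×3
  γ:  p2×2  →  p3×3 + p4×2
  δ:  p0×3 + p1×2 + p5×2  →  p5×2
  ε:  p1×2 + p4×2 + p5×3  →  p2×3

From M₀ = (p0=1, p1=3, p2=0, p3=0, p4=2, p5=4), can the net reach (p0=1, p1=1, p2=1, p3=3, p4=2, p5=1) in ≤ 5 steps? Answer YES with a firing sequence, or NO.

step 1: fire ε:  (p0=1, p1=3, p2=0, p3=0, p4=2, p5=4) → (p0=1, p1=1, p2=3, p3=0, p4=0, p5=1)
step 2: fire γ:  (p0=1, p1=1, p2=3, p3=0, p4=0, p5=1) → (p0=1, p1=1, p2=1, p3=3, p4=2, p5=1)

YES — reachable via ⟨ε, γ⟩ (2 firings)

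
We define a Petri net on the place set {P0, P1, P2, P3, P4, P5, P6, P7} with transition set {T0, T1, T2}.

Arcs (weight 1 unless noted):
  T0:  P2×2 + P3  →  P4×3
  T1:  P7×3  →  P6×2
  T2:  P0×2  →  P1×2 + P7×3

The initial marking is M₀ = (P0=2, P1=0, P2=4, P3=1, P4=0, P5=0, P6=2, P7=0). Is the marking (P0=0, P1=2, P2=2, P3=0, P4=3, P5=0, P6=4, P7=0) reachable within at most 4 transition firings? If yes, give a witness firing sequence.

step 1: fire T0:  (P0=2, P1=0, P2=4, P3=1, P4=0, P5=0, P6=2, P7=0) → (P0=2, P1=0, P2=2, P3=0, P4=3, P5=0, P6=2, P7=0)
step 2: fire T2:  (P0=2, P1=0, P2=2, P3=0, P4=3, P5=0, P6=2, P7=0) → (P0=0, P1=2, P2=2, P3=0, P4=3, P5=0, P6=2, P7=3)
step 3: fire T1:  (P0=0, P1=2, P2=2, P3=0, P4=3, P5=0, P6=2, P7=3) → (P0=0, P1=2, P2=2, P3=0, P4=3, P5=0, P6=4, P7=0)

YES — reachable via ⟨T0, T2, T1⟩ (3 firings)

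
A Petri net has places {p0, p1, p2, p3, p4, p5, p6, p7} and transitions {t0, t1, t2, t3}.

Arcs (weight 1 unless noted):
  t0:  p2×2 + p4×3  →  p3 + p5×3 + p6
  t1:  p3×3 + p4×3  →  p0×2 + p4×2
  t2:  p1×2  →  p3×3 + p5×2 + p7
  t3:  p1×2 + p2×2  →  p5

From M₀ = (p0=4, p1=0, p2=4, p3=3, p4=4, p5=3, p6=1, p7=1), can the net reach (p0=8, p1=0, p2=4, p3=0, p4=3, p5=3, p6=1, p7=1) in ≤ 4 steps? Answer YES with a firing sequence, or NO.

NO — not reachable within 4 firings

depth 0: 1 marking
depth 1: 3 markings reached so far
depth 2: 4 markings reached so far
depth 3: 4 markings reached so far
(frontier empty at depth 3; search complete)
target is not among the 4 markings reachable within 4 steps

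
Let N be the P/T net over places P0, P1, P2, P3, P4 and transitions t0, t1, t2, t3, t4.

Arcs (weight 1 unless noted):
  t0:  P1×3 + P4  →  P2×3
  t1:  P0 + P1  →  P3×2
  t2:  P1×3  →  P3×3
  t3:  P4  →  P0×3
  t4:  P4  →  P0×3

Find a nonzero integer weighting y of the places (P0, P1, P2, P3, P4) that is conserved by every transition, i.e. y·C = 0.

Incidence matrix C (rows=places, cols=transitions):
       t0   t1   t2   t3   t4
   P0   0   -1    0    3    3
   P1  -3   -1   -3    0    0
   P2   3    0    0    0    0
   P3   0    2    3    0    0
   P4  -1    0    0   -1   -1

Candidate y = [1, 1, 2, 1, 3]; check y·C column-wise:
  col t0: 1·0 + 1·-3 + 2·3 + 1·0 + 3·-1 = 0
  col t1: 1·-1 + 1·-1 + 2·0 + 1·2 + 3·0 = 0
  col t2: 1·0 + 1·-3 + 2·0 + 1·3 + 3·0 = 0
  col t3: 1·3 + 1·0 + 2·0 + 1·0 + 3·-1 = 0
  col t4: 1·3 + 1·0 + 2·0 + 1·0 + 3·-1 = 0

y = (P0:1, P1:1, P2:2, P3:1, P4:3)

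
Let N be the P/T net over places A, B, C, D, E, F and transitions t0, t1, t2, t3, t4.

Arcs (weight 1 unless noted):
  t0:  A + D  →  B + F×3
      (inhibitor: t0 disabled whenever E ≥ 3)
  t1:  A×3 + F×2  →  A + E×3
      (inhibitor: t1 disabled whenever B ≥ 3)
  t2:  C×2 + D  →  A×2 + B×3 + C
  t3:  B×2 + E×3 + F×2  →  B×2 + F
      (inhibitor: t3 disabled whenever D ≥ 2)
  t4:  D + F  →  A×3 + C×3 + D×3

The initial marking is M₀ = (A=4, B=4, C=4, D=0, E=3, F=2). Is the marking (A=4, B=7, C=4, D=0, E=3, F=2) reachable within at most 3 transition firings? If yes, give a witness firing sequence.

NO — not reachable within 3 firings

depth 0: 1 marking
depth 1: 2 markings reached so far
depth 2: 2 markings reached so far
(frontier empty at depth 2; search complete)
target is not among the 2 markings reachable within 3 steps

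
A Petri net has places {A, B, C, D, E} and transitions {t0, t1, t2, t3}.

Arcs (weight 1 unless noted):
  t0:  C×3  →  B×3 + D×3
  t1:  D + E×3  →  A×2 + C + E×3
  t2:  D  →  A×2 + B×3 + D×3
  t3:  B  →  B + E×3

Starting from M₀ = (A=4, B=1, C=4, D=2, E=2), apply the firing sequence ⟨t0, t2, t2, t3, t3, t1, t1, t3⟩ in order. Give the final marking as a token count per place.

step 1: fire t0:  (A=4, B=1, C=4, D=2, E=2) → (A=4, B=4, C=1, D=5, E=2)
step 2: fire t2:  (A=4, B=4, C=1, D=5, E=2) → (A=6, B=7, C=1, D=7, E=2)
step 3: fire t2:  (A=6, B=7, C=1, D=7, E=2) → (A=8, B=10, C=1, D=9, E=2)
step 4: fire t3:  (A=8, B=10, C=1, D=9, E=2) → (A=8, B=10, C=1, D=9, E=5)
step 5: fire t3:  (A=8, B=10, C=1, D=9, E=5) → (A=8, B=10, C=1, D=9, E=8)
step 6: fire t1:  (A=8, B=10, C=1, D=9, E=8) → (A=10, B=10, C=2, D=8, E=8)
step 7: fire t1:  (A=10, B=10, C=2, D=8, E=8) → (A=12, B=10, C=3, D=7, E=8)
step 8: fire t3:  (A=12, B=10, C=3, D=7, E=8) → (A=12, B=10, C=3, D=7, E=11)

(A=12, B=10, C=3, D=7, E=11)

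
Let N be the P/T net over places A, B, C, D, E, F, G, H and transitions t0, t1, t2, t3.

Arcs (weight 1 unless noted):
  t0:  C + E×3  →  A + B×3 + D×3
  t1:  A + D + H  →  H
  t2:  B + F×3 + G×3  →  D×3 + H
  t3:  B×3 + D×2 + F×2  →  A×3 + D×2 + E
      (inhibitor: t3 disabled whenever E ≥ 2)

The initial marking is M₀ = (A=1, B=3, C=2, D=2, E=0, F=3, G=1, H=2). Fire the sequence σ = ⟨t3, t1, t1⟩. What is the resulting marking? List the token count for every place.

(A=2, B=0, C=2, D=0, E=1, F=1, G=1, H=2)

step 1: fire t3:  (A=1, B=3, C=2, D=2, E=0, F=3, G=1, H=2) → (A=4, B=0, C=2, D=2, E=1, F=1, G=1, H=2)
step 2: fire t1:  (A=4, B=0, C=2, D=2, E=1, F=1, G=1, H=2) → (A=3, B=0, C=2, D=1, E=1, F=1, G=1, H=2)
step 3: fire t1:  (A=3, B=0, C=2, D=1, E=1, F=1, G=1, H=2) → (A=2, B=0, C=2, D=0, E=1, F=1, G=1, H=2)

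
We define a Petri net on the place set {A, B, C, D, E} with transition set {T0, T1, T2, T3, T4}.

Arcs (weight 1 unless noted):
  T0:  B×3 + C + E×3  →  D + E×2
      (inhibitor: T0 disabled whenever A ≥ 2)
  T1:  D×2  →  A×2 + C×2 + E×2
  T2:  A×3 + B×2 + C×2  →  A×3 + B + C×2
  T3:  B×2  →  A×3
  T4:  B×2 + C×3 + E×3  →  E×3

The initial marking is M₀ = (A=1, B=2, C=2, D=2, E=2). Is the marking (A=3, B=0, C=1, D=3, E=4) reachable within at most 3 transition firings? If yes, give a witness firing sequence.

NO — not reachable within 3 firings

depth 0: 1 marking
depth 1: 3 markings reached so far
depth 2: 6 markings reached so far
depth 3: 6 markings reached so far
(frontier empty at depth 3; search complete)
target is not among the 6 markings reachable within 3 steps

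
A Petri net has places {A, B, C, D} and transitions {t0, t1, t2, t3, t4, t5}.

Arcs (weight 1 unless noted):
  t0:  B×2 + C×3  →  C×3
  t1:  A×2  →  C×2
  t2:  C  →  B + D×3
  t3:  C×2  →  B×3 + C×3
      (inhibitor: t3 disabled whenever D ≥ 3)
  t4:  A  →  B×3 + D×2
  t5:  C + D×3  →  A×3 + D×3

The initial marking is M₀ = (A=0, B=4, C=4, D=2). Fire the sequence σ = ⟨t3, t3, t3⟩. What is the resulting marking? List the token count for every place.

(A=0, B=13, C=7, D=2)

step 1: fire t3:  (A=0, B=4, C=4, D=2) → (A=0, B=7, C=5, D=2)
step 2: fire t3:  (A=0, B=7, C=5, D=2) → (A=0, B=10, C=6, D=2)
step 3: fire t3:  (A=0, B=10, C=6, D=2) → (A=0, B=13, C=7, D=2)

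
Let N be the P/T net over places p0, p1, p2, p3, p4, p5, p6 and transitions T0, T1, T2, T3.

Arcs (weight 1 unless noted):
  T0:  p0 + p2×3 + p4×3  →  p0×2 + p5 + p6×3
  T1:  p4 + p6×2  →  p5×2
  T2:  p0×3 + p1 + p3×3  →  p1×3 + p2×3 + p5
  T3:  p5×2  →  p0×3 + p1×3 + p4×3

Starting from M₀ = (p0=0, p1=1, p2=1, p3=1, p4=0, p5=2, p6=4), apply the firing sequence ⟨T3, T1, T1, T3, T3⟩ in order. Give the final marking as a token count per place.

(p0=9, p1=10, p2=1, p3=1, p4=7, p5=0, p6=0)

step 1: fire T3:  (p0=0, p1=1, p2=1, p3=1, p4=0, p5=2, p6=4) → (p0=3, p1=4, p2=1, p3=1, p4=3, p5=0, p6=4)
step 2: fire T1:  (p0=3, p1=4, p2=1, p3=1, p4=3, p5=0, p6=4) → (p0=3, p1=4, p2=1, p3=1, p4=2, p5=2, p6=2)
step 3: fire T1:  (p0=3, p1=4, p2=1, p3=1, p4=2, p5=2, p6=2) → (p0=3, p1=4, p2=1, p3=1, p4=1, p5=4, p6=0)
step 4: fire T3:  (p0=3, p1=4, p2=1, p3=1, p4=1, p5=4, p6=0) → (p0=6, p1=7, p2=1, p3=1, p4=4, p5=2, p6=0)
step 5: fire T3:  (p0=6, p1=7, p2=1, p3=1, p4=4, p5=2, p6=0) → (p0=9, p1=10, p2=1, p3=1, p4=7, p5=0, p6=0)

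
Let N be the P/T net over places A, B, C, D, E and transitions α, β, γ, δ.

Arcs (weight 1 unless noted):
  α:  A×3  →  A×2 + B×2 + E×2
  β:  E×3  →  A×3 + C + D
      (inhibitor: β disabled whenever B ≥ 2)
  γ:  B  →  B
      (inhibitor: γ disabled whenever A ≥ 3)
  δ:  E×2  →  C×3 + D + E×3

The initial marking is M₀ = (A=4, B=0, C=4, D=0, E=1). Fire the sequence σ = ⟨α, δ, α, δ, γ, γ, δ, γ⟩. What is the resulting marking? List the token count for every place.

(A=2, B=4, C=13, D=3, E=8)

step 1: fire α:  (A=4, B=0, C=4, D=0, E=1) → (A=3, B=2, C=4, D=0, E=3)
step 2: fire δ:  (A=3, B=2, C=4, D=0, E=3) → (A=3, B=2, C=7, D=1, E=4)
step 3: fire α:  (A=3, B=2, C=7, D=1, E=4) → (A=2, B=4, C=7, D=1, E=6)
step 4: fire δ:  (A=2, B=4, C=7, D=1, E=6) → (A=2, B=4, C=10, D=2, E=7)
step 5: fire γ:  (A=2, B=4, C=10, D=2, E=7) → (A=2, B=4, C=10, D=2, E=7)
step 6: fire γ:  (A=2, B=4, C=10, D=2, E=7) → (A=2, B=4, C=10, D=2, E=7)
step 7: fire δ:  (A=2, B=4, C=10, D=2, E=7) → (A=2, B=4, C=13, D=3, E=8)
step 8: fire γ:  (A=2, B=4, C=13, D=3, E=8) → (A=2, B=4, C=13, D=3, E=8)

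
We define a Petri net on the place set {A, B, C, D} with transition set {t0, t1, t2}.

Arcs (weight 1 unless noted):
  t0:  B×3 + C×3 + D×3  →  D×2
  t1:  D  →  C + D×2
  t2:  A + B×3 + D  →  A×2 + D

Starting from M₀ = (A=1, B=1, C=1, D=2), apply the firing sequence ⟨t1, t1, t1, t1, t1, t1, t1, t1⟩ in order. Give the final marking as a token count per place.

(A=1, B=1, C=9, D=10)

step 1: fire t1:  (A=1, B=1, C=1, D=2) → (A=1, B=1, C=2, D=3)
step 2: fire t1:  (A=1, B=1, C=2, D=3) → (A=1, B=1, C=3, D=4)
step 3: fire t1:  (A=1, B=1, C=3, D=4) → (A=1, B=1, C=4, D=5)
step 4: fire t1:  (A=1, B=1, C=4, D=5) → (A=1, B=1, C=5, D=6)
step 5: fire t1:  (A=1, B=1, C=5, D=6) → (A=1, B=1, C=6, D=7)
step 6: fire t1:  (A=1, B=1, C=6, D=7) → (A=1, B=1, C=7, D=8)
step 7: fire t1:  (A=1, B=1, C=7, D=8) → (A=1, B=1, C=8, D=9)
step 8: fire t1:  (A=1, B=1, C=8, D=9) → (A=1, B=1, C=9, D=10)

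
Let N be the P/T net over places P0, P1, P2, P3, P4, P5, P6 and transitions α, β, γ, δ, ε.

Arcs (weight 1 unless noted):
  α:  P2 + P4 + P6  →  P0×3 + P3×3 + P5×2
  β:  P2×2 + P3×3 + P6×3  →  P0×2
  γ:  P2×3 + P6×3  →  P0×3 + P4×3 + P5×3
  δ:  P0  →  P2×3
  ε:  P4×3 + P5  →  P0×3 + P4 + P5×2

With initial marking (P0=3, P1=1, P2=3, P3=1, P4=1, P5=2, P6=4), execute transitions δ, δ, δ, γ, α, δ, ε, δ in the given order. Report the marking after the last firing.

(P0=7, P1=1, P2=14, P3=4, P4=1, P5=8, P6=0)

step 1: fire δ:  (P0=3, P1=1, P2=3, P3=1, P4=1, P5=2, P6=4) → (P0=2, P1=1, P2=6, P3=1, P4=1, P5=2, P6=4)
step 2: fire δ:  (P0=2, P1=1, P2=6, P3=1, P4=1, P5=2, P6=4) → (P0=1, P1=1, P2=9, P3=1, P4=1, P5=2, P6=4)
step 3: fire δ:  (P0=1, P1=1, P2=9, P3=1, P4=1, P5=2, P6=4) → (P0=0, P1=1, P2=12, P3=1, P4=1, P5=2, P6=4)
step 4: fire γ:  (P0=0, P1=1, P2=12, P3=1, P4=1, P5=2, P6=4) → (P0=3, P1=1, P2=9, P3=1, P4=4, P5=5, P6=1)
step 5: fire α:  (P0=3, P1=1, P2=9, P3=1, P4=4, P5=5, P6=1) → (P0=6, P1=1, P2=8, P3=4, P4=3, P5=7, P6=0)
step 6: fire δ:  (P0=6, P1=1, P2=8, P3=4, P4=3, P5=7, P6=0) → (P0=5, P1=1, P2=11, P3=4, P4=3, P5=7, P6=0)
step 7: fire ε:  (P0=5, P1=1, P2=11, P3=4, P4=3, P5=7, P6=0) → (P0=8, P1=1, P2=11, P3=4, P4=1, P5=8, P6=0)
step 8: fire δ:  (P0=8, P1=1, P2=11, P3=4, P4=1, P5=8, P6=0) → (P0=7, P1=1, P2=14, P3=4, P4=1, P5=8, P6=0)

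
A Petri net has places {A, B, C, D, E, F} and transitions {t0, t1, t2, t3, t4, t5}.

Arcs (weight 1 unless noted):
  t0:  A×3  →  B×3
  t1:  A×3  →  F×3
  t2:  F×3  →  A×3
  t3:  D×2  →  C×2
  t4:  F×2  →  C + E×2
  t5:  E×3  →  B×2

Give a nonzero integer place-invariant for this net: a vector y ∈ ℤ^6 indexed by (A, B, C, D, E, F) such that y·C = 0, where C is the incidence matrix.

y = (A:3, B:3, C:2, D:2, E:2, F:3)

Incidence matrix C (rows=places, cols=transitions):
       t0   t1   t2   t3   t4   t5
    A  -3   -3    3    0    0    0
    B   3    0    0    0    0    2
    C   0    0    0    2    1    0
    D   0    0    0   -2    0    0
    E   0    0    0    0    2   -3
    F   0    3   -3    0   -2    0

Candidate y = [3, 3, 2, 2, 2, 3]; check y·C column-wise:
  col t0: 3·-3 + 3·3 + 2·0 + 2·0 + 2·0 + 3·0 = 0
  col t1: 3·-3 + 3·0 + 2·0 + 2·0 + 2·0 + 3·3 = 0
  col t2: 3·3 + 3·0 + 2·0 + 2·0 + 2·0 + 3·-3 = 0
  col t3: 3·0 + 3·0 + 2·2 + 2·-2 + 2·0 + 3·0 = 0
  col t4: 3·0 + 3·0 + 2·1 + 2·0 + 2·2 + 3·-2 = 0
  col t5: 3·0 + 3·2 + 2·0 + 2·0 + 2·-3 + 3·0 = 0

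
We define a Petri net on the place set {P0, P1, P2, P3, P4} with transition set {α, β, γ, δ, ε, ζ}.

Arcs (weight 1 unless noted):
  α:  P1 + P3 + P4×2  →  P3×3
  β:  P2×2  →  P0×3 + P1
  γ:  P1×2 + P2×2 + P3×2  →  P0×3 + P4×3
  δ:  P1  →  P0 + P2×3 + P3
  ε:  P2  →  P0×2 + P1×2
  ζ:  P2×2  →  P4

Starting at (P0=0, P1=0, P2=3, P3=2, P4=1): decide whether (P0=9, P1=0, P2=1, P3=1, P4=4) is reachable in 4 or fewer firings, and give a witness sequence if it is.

step 1: fire β:  (P0=0, P1=0, P2=3, P3=2, P4=1) → (P0=3, P1=1, P2=1, P3=2, P4=1)
step 2: fire δ:  (P0=3, P1=1, P2=1, P3=2, P4=1) → (P0=4, P1=0, P2=4, P3=3, P4=1)
step 3: fire ε:  (P0=4, P1=0, P2=4, P3=3, P4=1) → (P0=6, P1=2, P2=3, P3=3, P4=1)
step 4: fire γ:  (P0=6, P1=2, P2=3, P3=3, P4=1) → (P0=9, P1=0, P2=1, P3=1, P4=4)

YES — reachable via ⟨β, δ, ε, γ⟩ (4 firings)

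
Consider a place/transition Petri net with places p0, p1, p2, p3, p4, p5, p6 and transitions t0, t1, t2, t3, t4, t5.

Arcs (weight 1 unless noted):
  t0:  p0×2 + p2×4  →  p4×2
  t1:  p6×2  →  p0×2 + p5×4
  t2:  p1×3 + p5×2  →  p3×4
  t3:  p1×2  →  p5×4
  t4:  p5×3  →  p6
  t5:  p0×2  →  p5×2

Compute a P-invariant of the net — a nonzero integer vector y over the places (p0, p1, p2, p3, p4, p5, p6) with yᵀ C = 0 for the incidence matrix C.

Incidence matrix C (rows=places, cols=transitions):
       t0   t1   t2   t3   t4   t5
   p0  -2    2    0    0    0   -2
   p1   0    0   -3   -2    0    0
   p2  -4    0    0    0    0    0
   p3   0    0    4    0    0    0
   p4   2    0    0    0    0    0
   p5   0    4   -2    4   -3    2
   p6   0   -2    0    0    1    0

Candidate y = [0, 0, 1, 0, 2, 0, 0]; check y·C column-wise:
  col t0: 0·-2 + 1·-4 + 2·2 = 0
  col t1: 0·2 + 1·0 + 2·0 + 0·4 + 0·-2 = 0
  col t2: 0·-3 + 1·0 + 0·4 + 2·0 + 0·-2 = 0
  col t3: 0·-2 + 1·0 + 2·0 + 0·4 = 0
  col t4: 1·0 + 2·0 + 0·-3 + 0·1 = 0
  col t5: 0·-2 + 1·0 + 2·0 + 0·2 = 0

y = (p0:0, p1:0, p2:1, p3:0, p4:2, p5:0, p6:0)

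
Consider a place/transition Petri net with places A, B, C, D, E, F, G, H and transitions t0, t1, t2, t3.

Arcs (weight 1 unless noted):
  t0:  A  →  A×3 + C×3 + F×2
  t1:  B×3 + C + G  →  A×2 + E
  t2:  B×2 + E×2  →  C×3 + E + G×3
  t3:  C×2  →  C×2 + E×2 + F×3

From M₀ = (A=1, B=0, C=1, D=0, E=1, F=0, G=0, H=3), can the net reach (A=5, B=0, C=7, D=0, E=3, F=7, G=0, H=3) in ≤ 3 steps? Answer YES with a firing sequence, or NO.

YES — reachable via ⟨t0, t0, t3⟩ (3 firings)

step 1: fire t0:  (A=1, B=0, C=1, D=0, E=1, F=0, G=0, H=3) → (A=3, B=0, C=4, D=0, E=1, F=2, G=0, H=3)
step 2: fire t0:  (A=3, B=0, C=4, D=0, E=1, F=2, G=0, H=3) → (A=5, B=0, C=7, D=0, E=1, F=4, G=0, H=3)
step 3: fire t3:  (A=5, B=0, C=7, D=0, E=1, F=4, G=0, H=3) → (A=5, B=0, C=7, D=0, E=3, F=7, G=0, H=3)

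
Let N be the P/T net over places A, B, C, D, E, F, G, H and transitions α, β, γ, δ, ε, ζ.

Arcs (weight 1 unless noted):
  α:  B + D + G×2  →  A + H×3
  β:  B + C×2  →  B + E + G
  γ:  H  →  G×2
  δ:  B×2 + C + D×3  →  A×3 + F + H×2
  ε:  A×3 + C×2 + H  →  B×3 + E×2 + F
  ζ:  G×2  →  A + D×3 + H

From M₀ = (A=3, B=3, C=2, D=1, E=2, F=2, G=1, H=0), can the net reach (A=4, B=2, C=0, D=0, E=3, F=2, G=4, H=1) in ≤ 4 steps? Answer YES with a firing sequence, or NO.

YES — reachable via ⟨β, α, γ, γ⟩ (4 firings)

step 1: fire β:  (A=3, B=3, C=2, D=1, E=2, F=2, G=1, H=0) → (A=3, B=3, C=0, D=1, E=3, F=2, G=2, H=0)
step 2: fire α:  (A=3, B=3, C=0, D=1, E=3, F=2, G=2, H=0) → (A=4, B=2, C=0, D=0, E=3, F=2, G=0, H=3)
step 3: fire γ:  (A=4, B=2, C=0, D=0, E=3, F=2, G=0, H=3) → (A=4, B=2, C=0, D=0, E=3, F=2, G=2, H=2)
step 4: fire γ:  (A=4, B=2, C=0, D=0, E=3, F=2, G=2, H=2) → (A=4, B=2, C=0, D=0, E=3, F=2, G=4, H=1)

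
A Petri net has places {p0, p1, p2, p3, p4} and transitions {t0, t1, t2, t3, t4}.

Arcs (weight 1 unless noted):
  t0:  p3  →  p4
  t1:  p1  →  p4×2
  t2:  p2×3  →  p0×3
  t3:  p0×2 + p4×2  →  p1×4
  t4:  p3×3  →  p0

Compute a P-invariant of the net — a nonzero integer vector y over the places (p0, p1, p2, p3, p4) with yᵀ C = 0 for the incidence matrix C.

Incidence matrix C (rows=places, cols=transitions):
       t0   t1   t2   t3   t4
   p0   0    0    3   -2    1
   p1   0   -1    0    4    0
   p2   0    0   -3    0    0
   p3  -1    0    0    0   -3
   p4   1    2    0   -2    0

Candidate y = [3, 2, 3, 1, 1]; check y·C column-wise:
  col t0: 3·0 + 2·0 + 3·0 + 1·-1 + 1·1 = 0
  col t1: 3·0 + 2·-1 + 3·0 + 1·0 + 1·2 = 0
  col t2: 3·3 + 2·0 + 3·-3 + 1·0 + 1·0 = 0
  col t3: 3·-2 + 2·4 + 3·0 + 1·0 + 1·-2 = 0
  col t4: 3·1 + 2·0 + 3·0 + 1·-3 + 1·0 = 0

y = (p0:3, p1:2, p2:3, p3:1, p4:1)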